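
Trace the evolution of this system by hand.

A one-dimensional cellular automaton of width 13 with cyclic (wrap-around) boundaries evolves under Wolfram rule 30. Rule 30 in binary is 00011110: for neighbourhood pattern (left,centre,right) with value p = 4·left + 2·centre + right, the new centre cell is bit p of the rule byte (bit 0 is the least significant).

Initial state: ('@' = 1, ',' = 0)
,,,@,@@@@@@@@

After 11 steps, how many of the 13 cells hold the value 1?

[0] ,,,@,@@@@@@@@
[1] @,@@,@,,,,,,,
[2] @,@,,@@,,,,,@
[3] ,,@@@@,@,,,@@
[4] @@@,,,,@@,@@,
[5] @,,@,,@@,,@,,
[6] @@@@@@@,@@@@@
[7] ,,,,,,,,@,,,,
[8] ,,,,,,,@@@,,,
[9] ,,,,,,@@,,@,,
[10] ,,,,,@@,@@@@,
[11] ,,,,@@,,@,,,@

4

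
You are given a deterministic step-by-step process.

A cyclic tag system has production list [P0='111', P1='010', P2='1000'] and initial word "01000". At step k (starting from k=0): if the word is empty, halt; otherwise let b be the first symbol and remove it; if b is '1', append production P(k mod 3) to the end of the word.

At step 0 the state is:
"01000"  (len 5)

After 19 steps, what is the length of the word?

0) "01000"  (len 5)
1) "1000"  (len 4)
2) "000010"  (len 6)
3) "00010"  (len 5)
4) "0010"  (len 4)
5) "010"  (len 3)
6) "10"  (len 2)
7) "0111"  (len 4)
8) "111"  (len 3)
9) "111000"  (len 6)
10) "11000111"  (len 8)
11) "1000111010"  (len 10)
12) "0001110101000"  (len 13)
13) "001110101000"  (len 12)
14) "01110101000"  (len 11)
15) "1110101000"  (len 10)
16) "110101000111"  (len 12)
17) "10101000111010"  (len 14)
18) "01010001110101000"  (len 17)
19) "1010001110101000"  (len 16)

16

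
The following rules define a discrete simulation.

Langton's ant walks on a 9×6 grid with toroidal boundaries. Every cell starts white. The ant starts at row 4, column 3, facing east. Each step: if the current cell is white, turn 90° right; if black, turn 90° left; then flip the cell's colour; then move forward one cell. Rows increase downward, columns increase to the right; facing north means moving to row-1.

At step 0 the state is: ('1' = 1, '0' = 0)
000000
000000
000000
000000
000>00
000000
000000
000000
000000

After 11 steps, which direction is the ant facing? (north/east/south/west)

north

t=0: 000000
000000
000000
000000
000>00
000000
000000
000000
000000
t=1: 000000
000000
000000
000000
000100
000v00
000000
000000
000000
t=2: 000000
000000
000000
000000
000100
00<100
000000
000000
000000
t=3: 000000
000000
000000
000000
00^100
001100
000000
000000
000000
t=4: 000000
000000
000000
000000
001>00
001100
000000
000000
000000
t=5: 000000
000000
000000
000^00
001000
001100
000000
000000
000000
t=6: 000000
000000
000000
0001>0
001000
001100
000000
000000
000000
t=7: 000000
000000
000000
000110
0010v0
001100
000000
000000
000000
t=8: 000000
000000
000000
000110
001<10
001100
000000
000000
000000
t=9: 000000
000000
000000
000^10
001110
001100
000000
000000
000000
t=10: 000000
000000
000000
00<010
001110
001100
000000
000000
000000
t=11: 000000
000000
00^000
001010
001110
001100
000000
000000
000000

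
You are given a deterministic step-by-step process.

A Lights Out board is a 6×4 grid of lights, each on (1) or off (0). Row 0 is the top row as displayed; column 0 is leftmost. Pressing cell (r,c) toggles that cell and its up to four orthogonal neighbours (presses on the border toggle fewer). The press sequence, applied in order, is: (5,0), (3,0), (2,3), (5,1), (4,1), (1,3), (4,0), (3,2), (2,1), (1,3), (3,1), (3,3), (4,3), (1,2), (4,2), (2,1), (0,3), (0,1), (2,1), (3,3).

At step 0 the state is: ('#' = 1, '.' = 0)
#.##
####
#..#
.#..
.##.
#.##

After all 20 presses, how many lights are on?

0) #.##
####
#..#
.#..
.##.
#.##
1) #.##
####
#..#
.#..
###.
.###
2) #.##
####
...#
#...
.##.
.###
3) #.##
###.
..#.
#..#
.##.
.###
4) #.##
###.
..#.
#..#
..#.
#..#
5) #.##
###.
..#.
##.#
##..
##.#
6) #.#.
##.#
..##
##.#
##..
##.#
7) #.#.
##.#
..##
.#.#
....
.#.#
8) #.#.
##.#
...#
..#.
..#.
.#.#
9) #.#.
#..#
####
.##.
..#.
.#.#
10) #.##
#.#.
###.
.##.
..#.
.#.#
11) #.##
#.#.
#.#.
#...
.##.
.#.#
12) #.##
#.#.
#.##
#.##
.###
.#.#
13) #.##
#.#.
#.##
#.#.
.#..
.#..
14) #..#
##.#
#..#
#.#.
.#..
.#..
15) #..#
##.#
#..#
#...
..##
.##.
16) #..#
#..#
.###
##..
..##
.##.
17) #.#.
#...
.###
##..
..##
.##.
18) .#..
##..
.###
##..
..##
.##.
19) .#..
#...
#..#
#...
..##
.##.
20) .#..
#...
#...
#.##
..#.
.##.

9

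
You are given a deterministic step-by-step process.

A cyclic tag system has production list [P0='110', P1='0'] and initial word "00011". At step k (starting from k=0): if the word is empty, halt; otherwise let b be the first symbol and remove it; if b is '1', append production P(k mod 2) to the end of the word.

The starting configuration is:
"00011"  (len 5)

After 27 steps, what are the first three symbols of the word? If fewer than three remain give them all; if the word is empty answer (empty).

000

t=0: "00011"  (len 5)
t=1: "0011"  (len 4)
t=2: "011"  (len 3)
t=3: "11"  (len 2)
t=4: "10"  (len 2)
t=5: "0110"  (len 4)
t=6: "110"  (len 3)
t=7: "10110"  (len 5)
t=8: "01100"  (len 5)
t=9: "1100"  (len 4)
t=10: "1000"  (len 4)
t=11: "000110"  (len 6)
t=12: "00110"  (len 5)
t=13: "0110"  (len 4)
t=14: "110"  (len 3)
t=15: "10110"  (len 5)
t=16: "01100"  (len 5)
t=17: "1100"  (len 4)
t=18: "1000"  (len 4)
t=19: "000110"  (len 6)
t=20: "00110"  (len 5)
t=21: "0110"  (len 4)
t=22: "110"  (len 3)
t=23: "10110"  (len 5)
t=24: "01100"  (len 5)
t=25: "1100"  (len 4)
t=26: "1000"  (len 4)
t=27: "000110"  (len 6)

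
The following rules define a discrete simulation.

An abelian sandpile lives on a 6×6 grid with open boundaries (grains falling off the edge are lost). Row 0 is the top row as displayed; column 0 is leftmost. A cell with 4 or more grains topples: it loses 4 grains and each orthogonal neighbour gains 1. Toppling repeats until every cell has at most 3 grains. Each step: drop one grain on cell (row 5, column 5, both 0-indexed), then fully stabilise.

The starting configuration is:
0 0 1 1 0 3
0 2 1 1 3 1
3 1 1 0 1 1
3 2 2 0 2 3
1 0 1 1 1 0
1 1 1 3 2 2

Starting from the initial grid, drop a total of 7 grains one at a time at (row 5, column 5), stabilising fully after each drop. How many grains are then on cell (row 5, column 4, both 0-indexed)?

1

step 0: 0 0 1 1 0 3
0 2 1 1 3 1
3 1 1 0 1 1
3 2 2 0 2 3
1 0 1 1 1 0
1 1 1 3 2 2
step 1: 0 0 1 1 0 3
0 2 1 1 3 1
3 1 1 0 1 1
3 2 2 0 2 3
1 0 1 1 1 0
1 1 1 3 2 3
step 2: 0 0 1 1 0 3
0 2 1 1 3 1
3 1 1 0 1 1
3 2 2 0 2 3
1 0 1 1 1 1
1 1 1 3 3 0
step 3: 0 0 1 1 0 3
0 2 1 1 3 1
3 1 1 0 1 1
3 2 2 0 2 3
1 0 1 1 1 1
1 1 1 3 3 1
step 4: 0 0 1 1 0 3
0 2 1 1 3 1
3 1 1 0 1 1
3 2 2 0 2 3
1 0 1 1 1 1
1 1 1 3 3 2
step 5: 0 0 1 1 0 3
0 2 1 1 3 1
3 1 1 0 1 1
3 2 2 0 2 3
1 0 1 1 1 1
1 1 1 3 3 3
step 6: 0 0 1 1 0 3
0 2 1 1 3 1
3 1 1 0 1 1
3 2 2 0 2 3
1 0 1 2 2 2
1 1 2 0 1 1
step 7: 0 0 1 1 0 3
0 2 1 1 3 1
3 1 1 0 1 1
3 2 2 0 2 3
1 0 1 2 2 2
1 1 2 0 1 2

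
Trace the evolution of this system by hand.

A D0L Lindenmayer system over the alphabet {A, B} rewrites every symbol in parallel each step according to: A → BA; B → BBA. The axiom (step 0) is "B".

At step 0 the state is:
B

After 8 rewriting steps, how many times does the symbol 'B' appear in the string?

k=0  B
k=1  BBA
k=2  BBABBABA
k=3  BBABBABABBABBABABBABA
k=4  BBABBABABBABBABABBABABBABBABABBABBABABBABABBABBABABBABA
k=5  BBABBABABBABBABABBABABBABBABABBABBABABBABABBABBABABBABABBA…ABBABABBABABBABBABABBABABBABBABABBABBABABBABABBABBABABBABA  (len 144)
k=6  BBABBABABBABBABABBABABBABBABABBABBABABBABABBABBABABBABABBA…ABBABABBABABBABBABABBABABBABBABABBABBABABBABABBABBABABBABA  (len 377)
k=7  BBABBABABBABBABABBABABBABBABABBABBABABBABABBABBABABBABABBA…ABBABABBABABBABBABABBABABBABBABABBABBABABBABABBABBABABBABA  (len 987)
k=8  BBABBABABBABBABABBABABBABBABABBABBABABBABABBABBABABBABABBA…ABBABABBABABBABBABABBABABBABBABABBABBABABBABABBABBABABBABA  (len 2584)

1597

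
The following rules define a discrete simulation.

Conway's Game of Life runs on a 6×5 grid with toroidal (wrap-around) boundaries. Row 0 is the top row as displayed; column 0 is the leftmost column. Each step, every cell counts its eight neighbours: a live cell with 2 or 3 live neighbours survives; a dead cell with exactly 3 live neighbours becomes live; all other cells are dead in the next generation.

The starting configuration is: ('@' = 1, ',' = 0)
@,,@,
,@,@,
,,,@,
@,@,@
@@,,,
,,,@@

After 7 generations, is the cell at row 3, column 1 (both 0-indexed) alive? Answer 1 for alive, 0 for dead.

1

step 0: @,,@,
,@,@,
,,,@,
@,@,@
@@,,,
,,,@@
step 1: @,,@,
,,,@,
@@,@,
@,@@@
,@@,,
,@@@,
step 2: ,@,@,
@@,@,
@@,,,
,,,,,
,,,,,
@,,@@
step 3: ,@,@,
,,,,,
@@@,@
,,,,,
,,,,@
@,@@@
step 4: @@,@,
,,,@@
@@,,,
,@,@@
@,,,@
@@@,,
step 5: ,,,@,
,,,@,
,@,,,
,@@@,
,,,,,
,,@@,
step 6: ,,,@@
,,@,,
,@,@,
,@@,,
,@,,,
,,@@,
step 7: ,,,,@
,,@,@
,@,@,
@@,,,
,@,@,
,,@@@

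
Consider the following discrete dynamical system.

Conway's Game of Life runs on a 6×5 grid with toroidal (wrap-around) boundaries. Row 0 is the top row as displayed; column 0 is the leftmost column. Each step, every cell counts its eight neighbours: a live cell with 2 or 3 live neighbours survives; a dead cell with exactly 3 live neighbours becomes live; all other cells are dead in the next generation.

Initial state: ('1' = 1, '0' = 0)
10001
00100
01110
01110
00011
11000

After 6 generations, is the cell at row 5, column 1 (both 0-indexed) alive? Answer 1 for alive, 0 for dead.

0

t=0: 10001
00100
01110
01110
00011
11000
t=1: 10001
10101
00000
11000
00011
01010
t=2: 00100
11011
00001
10001
01011
00110
t=3: 10000
11111
01000
00000
01000
01001
t=4: 00000
00111
01011
00000
10000
01000
t=5: 00110
10101
10001
10001
00000
00000
t=6: 01111
10100
00000
10001
00000
00000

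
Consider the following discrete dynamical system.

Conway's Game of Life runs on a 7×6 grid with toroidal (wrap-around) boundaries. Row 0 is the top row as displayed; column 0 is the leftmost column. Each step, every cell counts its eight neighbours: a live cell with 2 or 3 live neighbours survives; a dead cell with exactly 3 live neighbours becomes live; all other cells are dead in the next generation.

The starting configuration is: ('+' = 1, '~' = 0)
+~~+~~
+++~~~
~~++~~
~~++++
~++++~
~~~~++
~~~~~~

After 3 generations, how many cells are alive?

gen 0: +~~+~~
+++~~~
~~++~~
~~++++
~++++~
~~~~++
~~~~~~
gen 1: +~+~~~
+~~~~~
+~~~~+
~~~~~+
++~~~~
~~+~++
~~~~++
gen 2: ++~~~~
+~~~~~
+~~~~+
~+~~~+
++~~+~
~+~++~
++~~+~
gen 3: ~~~~~~
~~~~~~
~+~~~+
~+~~+~
~+~++~
~~~++~
~~~++~

11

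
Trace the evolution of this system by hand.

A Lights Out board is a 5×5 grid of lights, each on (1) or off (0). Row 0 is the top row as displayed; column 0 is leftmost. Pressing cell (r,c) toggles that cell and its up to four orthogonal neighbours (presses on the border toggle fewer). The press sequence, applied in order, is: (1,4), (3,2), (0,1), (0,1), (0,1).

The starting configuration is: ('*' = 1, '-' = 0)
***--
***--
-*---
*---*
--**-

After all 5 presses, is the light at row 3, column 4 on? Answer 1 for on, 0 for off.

t=0: ***--
***--
-*---
*---*
--**-
t=1: ***-*
*****
-*--*
*---*
--**-
t=2: ***-*
*****
-**-*
*****
---*-
t=3: ----*
*-***
-**-*
*****
---*-
t=4: ***-*
*****
-**-*
*****
---*-
t=5: ----*
*-***
-**-*
*****
---*-

1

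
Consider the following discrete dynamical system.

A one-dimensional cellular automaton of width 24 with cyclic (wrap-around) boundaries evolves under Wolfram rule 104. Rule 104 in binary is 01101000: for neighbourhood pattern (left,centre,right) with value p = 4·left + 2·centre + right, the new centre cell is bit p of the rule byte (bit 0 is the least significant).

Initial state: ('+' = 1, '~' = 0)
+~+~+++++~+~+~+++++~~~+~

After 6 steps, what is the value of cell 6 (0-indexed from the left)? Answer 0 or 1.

0

k=0  +~+~+++++~+~+~+++++~~~+~
k=1  ~+~++~~~++~+~++~~~+~~~~+
k=2  +~+++~~~+++~+++~~~~~~~~~
k=3  ~++~+~~~+~+++~+~~~~~~~~~
k=4  ~+++~~~~~++~++~~~~~~~~~~
k=5  ~+~+~~~~~+++++~~~~~~~~~~
k=6  ~~+~~~~~~+~~~+~~~~~~~~~~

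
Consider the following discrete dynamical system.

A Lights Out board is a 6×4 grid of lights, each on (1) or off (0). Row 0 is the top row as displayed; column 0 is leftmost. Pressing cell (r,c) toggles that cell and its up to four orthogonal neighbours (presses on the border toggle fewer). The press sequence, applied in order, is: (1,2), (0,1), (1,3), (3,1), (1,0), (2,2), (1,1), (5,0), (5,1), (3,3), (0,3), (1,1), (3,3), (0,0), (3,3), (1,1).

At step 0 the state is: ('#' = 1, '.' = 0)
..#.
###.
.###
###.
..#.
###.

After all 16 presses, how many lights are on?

[0] ..#.
###.
.###
###.
..#.
###.
[1] ....
#..#
.#.#
###.
..#.
###.
[2] ###.
##.#
.#.#
###.
..#.
###.
[3] ####
###.
.#..
###.
..#.
###.
[4] ####
###.
....
....
.##.
###.
[5] .###
..#.
#...
....
.##.
###.
[6] .###
....
####
..#.
.##.
###.
[7] ..##
###.
#.##
..#.
.##.
###.
[8] ..##
###.
#.##
..#.
###.
..#.
[9] ..##
###.
#.##
..#.
#.#.
##..
[10] ..##
###.
#.#.
...#
#.##
##..
[11] ....
####
#.#.
...#
#.##
##..
[12] .#..
...#
###.
...#
#.##
##..
[13] .#..
...#
####
..#.
#.#.
##..
[14] #...
#..#
####
..#.
#.#.
##..
[15] #...
#..#
###.
...#
#.##
##..
[16] ##..
.###
#.#.
...#
#.##
##..

13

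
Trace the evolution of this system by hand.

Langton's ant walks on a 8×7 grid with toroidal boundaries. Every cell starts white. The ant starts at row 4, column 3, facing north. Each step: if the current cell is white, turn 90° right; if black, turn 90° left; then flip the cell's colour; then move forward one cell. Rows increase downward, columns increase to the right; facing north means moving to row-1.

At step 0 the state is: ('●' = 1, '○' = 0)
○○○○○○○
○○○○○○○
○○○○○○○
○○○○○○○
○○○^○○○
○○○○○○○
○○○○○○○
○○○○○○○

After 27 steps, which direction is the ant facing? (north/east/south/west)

west

t=0: ○○○○○○○
○○○○○○○
○○○○○○○
○○○○○○○
○○○^○○○
○○○○○○○
○○○○○○○
○○○○○○○
t=1: ○○○○○○○
○○○○○○○
○○○○○○○
○○○○○○○
○○○●>○○
○○○○○○○
○○○○○○○
○○○○○○○
t=2: ○○○○○○○
○○○○○○○
○○○○○○○
○○○○○○○
○○○●●○○
○○○○v○○
○○○○○○○
○○○○○○○
t=3: ○○○○○○○
○○○○○○○
○○○○○○○
○○○○○○○
○○○●●○○
○○○<●○○
○○○○○○○
○○○○○○○
t=4: ○○○○○○○
○○○○○○○
○○○○○○○
○○○○○○○
○○○^●○○
○○○●●○○
○○○○○○○
○○○○○○○
t=5: ○○○○○○○
○○○○○○○
○○○○○○○
○○○○○○○
○○<○●○○
○○○●●○○
○○○○○○○
○○○○○○○
t=6: ○○○○○○○
○○○○○○○
○○○○○○○
○○^○○○○
○○●○●○○
○○○●●○○
○○○○○○○
○○○○○○○
t=7: ○○○○○○○
○○○○○○○
○○○○○○○
○○●>○○○
○○●○●○○
○○○●●○○
○○○○○○○
○○○○○○○
t=8: ○○○○○○○
○○○○○○○
○○○○○○○
○○●●○○○
○○●v●○○
○○○●●○○
○○○○○○○
○○○○○○○
t=9: ○○○○○○○
○○○○○○○
○○○○○○○
○○●●○○○
○○<●●○○
○○○●●○○
○○○○○○○
○○○○○○○
t=10: ○○○○○○○
○○○○○○○
○○○○○○○
○○●●○○○
○○○●●○○
○○v●●○○
○○○○○○○
○○○○○○○
t=11: ○○○○○○○
○○○○○○○
○○○○○○○
○○●●○○○
○○○●●○○
○<●●●○○
○○○○○○○
○○○○○○○
t=12: ○○○○○○○
○○○○○○○
○○○○○○○
○○●●○○○
○^○●●○○
○●●●●○○
○○○○○○○
○○○○○○○
t=13: ○○○○○○○
○○○○○○○
○○○○○○○
○○●●○○○
○●>●●○○
○●●●●○○
○○○○○○○
○○○○○○○
t=14: ○○○○○○○
○○○○○○○
○○○○○○○
○○●●○○○
○●●●●○○
○●v●●○○
○○○○○○○
○○○○○○○
t=15: ○○○○○○○
○○○○○○○
○○○○○○○
○○●●○○○
○●●●●○○
○●○>●○○
○○○○○○○
○○○○○○○
t=16: ○○○○○○○
○○○○○○○
○○○○○○○
○○●●○○○
○●●^●○○
○●○○●○○
○○○○○○○
○○○○○○○
t=17: ○○○○○○○
○○○○○○○
○○○○○○○
○○●●○○○
○●<○●○○
○●○○●○○
○○○○○○○
○○○○○○○
t=18: ○○○○○○○
○○○○○○○
○○○○○○○
○○●●○○○
○●○○●○○
○●v○●○○
○○○○○○○
○○○○○○○
t=19: ○○○○○○○
○○○○○○○
○○○○○○○
○○●●○○○
○●○○●○○
○<●○●○○
○○○○○○○
○○○○○○○
t=20: ○○○○○○○
○○○○○○○
○○○○○○○
○○●●○○○
○●○○●○○
○○●○●○○
○v○○○○○
○○○○○○○
t=21: ○○○○○○○
○○○○○○○
○○○○○○○
○○●●○○○
○●○○●○○
○○●○●○○
<●○○○○○
○○○○○○○
t=22: ○○○○○○○
○○○○○○○
○○○○○○○
○○●●○○○
○●○○●○○
^○●○●○○
●●○○○○○
○○○○○○○
t=23: ○○○○○○○
○○○○○○○
○○○○○○○
○○●●○○○
○●○○●○○
●>●○●○○
●●○○○○○
○○○○○○○
t=24: ○○○○○○○
○○○○○○○
○○○○○○○
○○●●○○○
○●○○●○○
●●●○●○○
●v○○○○○
○○○○○○○
t=25: ○○○○○○○
○○○○○○○
○○○○○○○
○○●●○○○
○●○○●○○
●●●○●○○
●○>○○○○
○○○○○○○
t=26: ○○○○○○○
○○○○○○○
○○○○○○○
○○●●○○○
○●○○●○○
●●●○●○○
●○●○○○○
○○v○○○○
t=27: ○○○○○○○
○○○○○○○
○○○○○○○
○○●●○○○
○●○○●○○
●●●○●○○
●○●○○○○
○<●○○○○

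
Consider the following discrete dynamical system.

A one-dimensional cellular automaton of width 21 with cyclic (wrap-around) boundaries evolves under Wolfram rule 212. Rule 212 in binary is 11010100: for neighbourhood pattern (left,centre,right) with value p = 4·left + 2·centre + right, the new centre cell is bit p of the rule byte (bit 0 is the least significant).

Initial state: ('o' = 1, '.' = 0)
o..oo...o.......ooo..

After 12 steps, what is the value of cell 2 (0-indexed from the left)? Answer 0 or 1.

0

k=0  o..oo...o.......ooo..
k=1  oo..oo..oo.......ooo.
k=2  .oo..oo..oo.......oo.
k=3  ..oo..oo..oo.......oo
k=4  o..oo..oo..oo.......o
k=5  oo..oo..oo..oo.......
k=6  .oo..oo..oo..oo......
k=7  ..oo..oo..oo..oo.....
k=8  ...oo..oo..oo..oo....
k=9  ....oo..oo..oo..oo...
k=10  .....oo..oo..oo..oo..
k=11  ......oo..oo..oo..oo.
k=12  .......oo..oo..oo..oo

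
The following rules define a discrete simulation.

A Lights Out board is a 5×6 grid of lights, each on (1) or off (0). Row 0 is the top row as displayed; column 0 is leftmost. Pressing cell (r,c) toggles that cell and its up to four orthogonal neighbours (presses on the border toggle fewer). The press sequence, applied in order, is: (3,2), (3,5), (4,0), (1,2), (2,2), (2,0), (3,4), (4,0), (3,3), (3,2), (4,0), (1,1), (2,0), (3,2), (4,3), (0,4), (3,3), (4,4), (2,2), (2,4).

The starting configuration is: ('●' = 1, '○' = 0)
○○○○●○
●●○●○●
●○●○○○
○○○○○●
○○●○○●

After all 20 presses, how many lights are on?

20

step 0: ○○○○●○
●●○●○●
●○●○○○
○○○○○●
○○●○○●
step 1: ○○○○●○
●●○●○●
●○○○○○
○●●●○●
○○○○○●
step 2: ○○○○●○
●●○●○●
●○○○○●
○●●●●○
○○○○○○
step 3: ○○○○●○
●●○●○●
●○○○○●
●●●●●○
●●○○○○
step 4: ○○●○●○
●○●○○●
●○●○○●
●●●●●○
●●○○○○
step 5: ○○●○●○
●○○○○●
●●○●○●
●●○●●○
●●○○○○
step 6: ○○●○●○
○○○○○●
○○○●○●
○●○●●○
●●○○○○
step 7: ○○●○●○
○○○○○●
○○○●●●
○●○○○●
●●○○●○
step 8: ○○●○●○
○○○○○●
○○○●●●
●●○○○●
○○○○●○
step 9: ○○●○●○
○○○○○●
○○○○●●
●●●●●●
○○○●●○
step 10: ○○●○●○
○○○○○●
○○●○●●
●○○○●●
○○●●●○
step 11: ○○●○●○
○○○○○●
○○●○●●
○○○○●●
●●●●●○
step 12: ○●●○●○
●●●○○●
○●●○●●
○○○○●●
●●●●●○
step 13: ○●●○●○
○●●○○●
●○●○●●
●○○○●●
●●●●●○
step 14: ○●●○●○
○●●○○●
●○○○●●
●●●●●●
●●○●●○
step 15: ○●●○●○
○●●○○●
●○○○●●
●●●○●●
●●●○○○
step 16: ○●●●○●
○●●○●●
●○○○●●
●●●○●●
●●●○○○
step 17: ○●●●○●
○●●○●●
●○○●●●
●●○●○●
●●●●○○
step 18: ○●●●○●
○●●○●●
●○○●●●
●●○●●●
●●●○●●
step 19: ○●●●○●
○●○○●●
●●●○●●
●●●●●●
●●●○●●
step 20: ○●●●○●
○●○○○●
●●●●○○
●●●●○●
●●●○●●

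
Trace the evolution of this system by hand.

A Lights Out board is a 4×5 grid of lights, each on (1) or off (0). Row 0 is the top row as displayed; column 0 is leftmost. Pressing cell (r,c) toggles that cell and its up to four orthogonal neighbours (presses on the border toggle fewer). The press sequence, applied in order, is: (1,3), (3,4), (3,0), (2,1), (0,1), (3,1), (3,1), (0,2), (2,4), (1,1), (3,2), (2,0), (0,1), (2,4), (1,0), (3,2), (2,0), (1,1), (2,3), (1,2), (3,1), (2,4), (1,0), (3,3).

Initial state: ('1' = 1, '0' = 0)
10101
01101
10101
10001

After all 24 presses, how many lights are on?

11

gen 0: 10101
01101
10101
10001
gen 1: 10111
01010
10111
10001
gen 2: 10111
01010
10110
10010
gen 3: 10111
01010
00110
01010
gen 4: 10111
00010
11010
00010
gen 5: 01011
01010
11010
00010
gen 6: 01011
01010
10010
11110
gen 7: 01011
01010
11010
00010
gen 8: 00101
01110
11010
00010
gen 9: 00101
01111
11001
00011
gen 10: 01101
10011
10001
00011
gen 11: 01101
10011
10101
01101
gen 12: 01101
00011
01101
11101
gen 13: 10001
01011
01101
11101
gen 14: 10001
01010
01110
11100
gen 15: 00001
10010
11110
11100
gen 16: 00001
10010
11010
10010
gen 17: 00001
00010
00010
00010
gen 18: 01001
11110
01010
00010
gen 19: 01001
11100
01101
00000
gen 20: 01101
10010
01001
00000
gen 21: 01101
10010
00001
11100
gen 22: 01101
10011
00010
11101
gen 23: 11101
01011
10010
11101
gen 24: 11101
01011
10000
11010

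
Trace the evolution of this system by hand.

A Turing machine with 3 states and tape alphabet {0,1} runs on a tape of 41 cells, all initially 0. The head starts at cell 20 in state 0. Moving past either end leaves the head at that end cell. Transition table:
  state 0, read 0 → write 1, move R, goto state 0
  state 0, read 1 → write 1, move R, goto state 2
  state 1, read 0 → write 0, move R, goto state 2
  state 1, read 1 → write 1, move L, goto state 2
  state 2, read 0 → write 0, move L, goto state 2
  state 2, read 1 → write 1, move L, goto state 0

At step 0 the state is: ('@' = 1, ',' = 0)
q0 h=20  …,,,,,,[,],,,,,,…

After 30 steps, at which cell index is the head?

40

[0] q0 h=20  …,,,,,,[,],,,,,,…
[1] q0 h=21  …,,,,,@[,],,,,,,…
[2] q0 h=22  …,,,,@@[,],,,,,,…
[3] q0 h=23  …,,,@@@[,],,,,,,…
[4] q0 h=24  …,,@@@@[,],,,,,,…
[5] q0 h=25  …,@@@@@[,],,,,,,…
[6] q0 h=26  …@@@@@@[,],,,,,,…
[7] q0 h=27  …@@@@@@[,],,,,,,…
[8] q0 h=28  …@@@@@@[,],,,,,,…
[9] q0 h=29  …@@@@@@[,],,,,,,…
[10] q0 h=30  …@@@@@@[,],,,,,,…
[11] q0 h=31  …@@@@@@[,],,,,,,…
[12] q0 h=32  …@@@@@@[,],,,,,,…
[13] q0 h=33  …@@@@@@[,],,,,,,…
[14] q0 h=34  …@@@@@@[,],,,,,,|
[15] q0 h=35  …@@@@@@[,],,,,,|
[16] q0 h=36  …@@@@@@[,],,,,|
[17] q0 h=37  …@@@@@@[,],,,|
[18] q0 h=38  …@@@@@@[,],,|
[19] q0 h=39  …@@@@@@[,],|
[20] q0 h=40  …@@@@@@[,]|
[21] q0 h=40  …@@@@@@[@]|
[22] q2 h=40  …@@@@@@[@]|
[23] q0 h=39  …@@@@@@[@]@|
[24] q2 h=40  …@@@@@@[@]|
[25] q0 h=39  …@@@@@@[@]@|
[26] q2 h=40  …@@@@@@[@]|
[27] q0 h=39  …@@@@@@[@]@|
[28] q2 h=40  …@@@@@@[@]|
[29] q0 h=39  …@@@@@@[@]@|
[30] q2 h=40  …@@@@@@[@]|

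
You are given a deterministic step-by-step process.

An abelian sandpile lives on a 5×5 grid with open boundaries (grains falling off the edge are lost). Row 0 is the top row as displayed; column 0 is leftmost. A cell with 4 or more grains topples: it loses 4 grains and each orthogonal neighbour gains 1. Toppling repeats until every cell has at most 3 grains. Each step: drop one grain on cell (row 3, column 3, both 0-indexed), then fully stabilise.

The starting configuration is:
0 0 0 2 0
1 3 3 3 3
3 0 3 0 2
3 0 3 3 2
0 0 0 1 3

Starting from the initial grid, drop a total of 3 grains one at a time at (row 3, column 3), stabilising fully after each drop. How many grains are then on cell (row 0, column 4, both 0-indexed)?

1

t=0: 0 0 0 2 0
1 3 3 3 3
3 0 3 0 2
3 0 3 3 2
0 0 0 1 3
t=1: 0 1 1 3 1
2 0 2 1 0
3 2 1 3 3
3 1 1 1 3
0 0 1 2 3
t=2: 0 1 1 3 1
2 0 2 1 0
3 2 1 3 3
3 1 1 2 3
0 0 1 2 3
t=3: 0 1 1 3 1
2 0 2 1 0
3 2 1 3 3
3 1 1 3 3
0 0 1 2 3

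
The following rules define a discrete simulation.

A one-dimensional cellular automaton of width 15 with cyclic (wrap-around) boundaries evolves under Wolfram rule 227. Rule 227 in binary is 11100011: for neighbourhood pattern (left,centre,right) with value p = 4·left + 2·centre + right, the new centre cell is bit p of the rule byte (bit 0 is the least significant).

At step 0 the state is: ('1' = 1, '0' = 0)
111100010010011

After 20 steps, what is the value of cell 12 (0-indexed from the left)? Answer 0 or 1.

1

step 0: 111100010010011
step 1: 111101100100101
step 2: 111110101001010
step 3: 011111010010101
step 4: 101111100101010
step 5: 010111101010101
step 6: 101011110101010
step 7: 010101111010101
step 8: 101010111101010
step 9: 010101011110101
step 10: 101010101111010
step 11: 010101010111101
step 12: 101010101011110
step 13: 010101010101111
step 14: 101010101010111
step 15: 110101010101011
step 16: 111010101010101
step 17: 111101010101010
step 18: 011110101010101
step 19: 101111010101010
step 20: 010111101010101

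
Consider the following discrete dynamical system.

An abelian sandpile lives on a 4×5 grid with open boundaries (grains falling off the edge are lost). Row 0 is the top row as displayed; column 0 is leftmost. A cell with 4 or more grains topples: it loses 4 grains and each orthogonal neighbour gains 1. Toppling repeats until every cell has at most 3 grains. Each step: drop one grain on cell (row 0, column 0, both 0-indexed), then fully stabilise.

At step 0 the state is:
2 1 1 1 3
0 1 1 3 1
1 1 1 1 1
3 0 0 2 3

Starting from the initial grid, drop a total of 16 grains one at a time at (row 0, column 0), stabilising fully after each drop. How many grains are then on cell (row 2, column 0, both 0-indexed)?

0) 2 1 1 1 3
0 1 1 3 1
1 1 1 1 1
3 0 0 2 3
1) 3 1 1 1 3
0 1 1 3 1
1 1 1 1 1
3 0 0 2 3
2) 0 2 1 1 3
1 1 1 3 1
1 1 1 1 1
3 0 0 2 3
3) 1 2 1 1 3
1 1 1 3 1
1 1 1 1 1
3 0 0 2 3
4) 2 2 1 1 3
1 1 1 3 1
1 1 1 1 1
3 0 0 2 3
5) 3 2 1 1 3
1 1 1 3 1
1 1 1 1 1
3 0 0 2 3
6) 0 3 1 1 3
2 1 1 3 1
1 1 1 1 1
3 0 0 2 3
7) 1 3 1 1 3
2 1 1 3 1
1 1 1 1 1
3 0 0 2 3
8) 2 3 1 1 3
2 1 1 3 1
1 1 1 1 1
3 0 0 2 3
9) 3 3 1 1 3
2 1 1 3 1
1 1 1 1 1
3 0 0 2 3
10) 1 0 2 1 3
3 2 1 3 1
1 1 1 1 1
3 0 0 2 3
11) 2 0 2 1 3
3 2 1 3 1
1 1 1 1 1
3 0 0 2 3
12) 3 0 2 1 3
3 2 1 3 1
1 1 1 1 1
3 0 0 2 3
13) 1 1 2 1 3
0 3 1 3 1
2 1 1 1 1
3 0 0 2 3
14) 2 1 2 1 3
0 3 1 3 1
2 1 1 1 1
3 0 0 2 3
15) 3 1 2 1 3
0 3 1 3 1
2 1 1 1 1
3 0 0 2 3
16) 0 2 2 1 3
1 3 1 3 1
2 1 1 1 1
3 0 0 2 3

2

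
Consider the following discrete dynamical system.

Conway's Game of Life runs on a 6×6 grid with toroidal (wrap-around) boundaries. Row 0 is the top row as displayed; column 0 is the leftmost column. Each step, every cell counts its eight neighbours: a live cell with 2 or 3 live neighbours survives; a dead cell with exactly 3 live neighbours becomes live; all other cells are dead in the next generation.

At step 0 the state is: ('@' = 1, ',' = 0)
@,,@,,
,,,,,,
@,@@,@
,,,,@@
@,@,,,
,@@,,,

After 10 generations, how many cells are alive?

[0] @,,@,,
,,,,,,
@,@@,@
,,,,@@
@,@,,,
,@@,,,
[1] ,@@,,,
@@@@@@
@,,@,@
,,@,@,
@,@@,@
@,@@,,
[2] ,,,,,,
,,,,,,
,,,,,,
,,@,,,
@,,,,@
@,,,@@
[3] ,,,,,@
,,,,,,
,,,,,,
,,,,,,
@@,,@,
@,,,@,
[4] ,,,,,@
,,,,,,
,,,,,,
,,,,,,
@@,,,,
@@,,@,
[5] @,,,,@
,,,,,,
,,,,,,
,,,,,,
@@,,,@
,@,,,,
[6] @,,,,,
,,,,,,
,,,,,,
@,,,,,
@@,,,,
,@,,,,
[7] ,,,,,,
,,,,,,
,,,,,,
@@,,,,
@@,,,,
,@,,,,
[8] ,,,,,,
,,,,,,
,,,,,,
@@,,,,
,,@,,,
@@,,,,
[9] ,,,,,,
,,,,,,
,,,,,,
,@,,,,
,,@,,,
,@,,,,
[10] ,,,,,,
,,,,,,
,,,,,,
,,,,,,
,@@,,,
,,,,,,

2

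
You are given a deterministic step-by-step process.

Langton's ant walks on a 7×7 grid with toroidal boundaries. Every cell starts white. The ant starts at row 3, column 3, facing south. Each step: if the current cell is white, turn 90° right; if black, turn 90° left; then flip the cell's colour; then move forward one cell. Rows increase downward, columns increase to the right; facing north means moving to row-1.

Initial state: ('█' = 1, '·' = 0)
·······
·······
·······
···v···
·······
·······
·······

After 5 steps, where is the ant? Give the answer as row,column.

3,4

t=0: ·······
·······
·······
···v···
·······
·······
·······
t=1: ·······
·······
·······
··<█···
·······
·······
·······
t=2: ·······
·······
··^····
··██···
·······
·······
·······
t=3: ·······
·······
··█>···
··██···
·······
·······
·······
t=4: ·······
·······
··██···
··█v···
·······
·······
·······
t=5: ·······
·······
··██···
··█·>··
·······
·······
·······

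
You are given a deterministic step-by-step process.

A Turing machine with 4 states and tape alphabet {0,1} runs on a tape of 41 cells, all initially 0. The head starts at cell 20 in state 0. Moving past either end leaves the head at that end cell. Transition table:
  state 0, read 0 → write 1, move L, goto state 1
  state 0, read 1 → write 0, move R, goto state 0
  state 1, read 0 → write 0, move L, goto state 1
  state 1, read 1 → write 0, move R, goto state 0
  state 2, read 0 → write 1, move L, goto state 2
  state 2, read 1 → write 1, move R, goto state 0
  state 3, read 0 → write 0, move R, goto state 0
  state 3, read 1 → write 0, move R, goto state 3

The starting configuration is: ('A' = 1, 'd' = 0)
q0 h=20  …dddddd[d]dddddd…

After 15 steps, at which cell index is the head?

0) q0 h=20  …dddddd[d]dddddd…
1) q1 h=19  …dddddd[d]Addddd…
2) q1 h=18  …dddddd[d]dAdddd…
3) q1 h=17  …dddddd[d]ddAddd…
4) q1 h=16  …dddddd[d]dddAdd…
5) q1 h=15  …dddddd[d]ddddAd…
6) q1 h=14  …dddddd[d]dddddA…
7) q1 h=13  …dddddd[d]dddddd…
8) q1 h=12  …dddddd[d]dddddd…
9) q1 h=11  …dddddd[d]dddddd…
10) q1 h=10  …dddddd[d]dddddd…
11) q1 h= 9  …dddddd[d]dddddd…
12) q1 h= 8  …dddddd[d]dddddd…
13) q1 h= 7  …dddddd[d]dddddd…
14) q1 h= 6  |dddddd[d]dddddd…
15) q1 h= 5  |ddddd[d]dddddd…

5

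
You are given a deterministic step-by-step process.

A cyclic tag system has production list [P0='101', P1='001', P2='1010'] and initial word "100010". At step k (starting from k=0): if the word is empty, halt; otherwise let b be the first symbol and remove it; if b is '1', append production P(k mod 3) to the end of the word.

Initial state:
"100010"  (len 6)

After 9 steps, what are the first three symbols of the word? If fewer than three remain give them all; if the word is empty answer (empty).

0) "100010"  (len 6)
1) "00010101"  (len 8)
2) "0010101"  (len 7)
3) "010101"  (len 6)
4) "10101"  (len 5)
5) "0101001"  (len 7)
6) "101001"  (len 6)
7) "01001101"  (len 8)
8) "1001101"  (len 7)
9) "0011011010"  (len 10)

001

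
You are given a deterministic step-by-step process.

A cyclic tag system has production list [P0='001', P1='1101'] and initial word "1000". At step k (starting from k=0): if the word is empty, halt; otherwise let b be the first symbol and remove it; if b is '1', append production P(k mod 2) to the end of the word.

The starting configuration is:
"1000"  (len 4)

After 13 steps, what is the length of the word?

8

[0] "1000"  (len 4)
[1] "000001"  (len 6)
[2] "00001"  (len 5)
[3] "0001"  (len 4)
[4] "001"  (len 3)
[5] "01"  (len 2)
[6] "1"  (len 1)
[7] "001"  (len 3)
[8] "01"  (len 2)
[9] "1"  (len 1)
[10] "1101"  (len 4)
[11] "101001"  (len 6)
[12] "010011101"  (len 9)
[13] "10011101"  (len 8)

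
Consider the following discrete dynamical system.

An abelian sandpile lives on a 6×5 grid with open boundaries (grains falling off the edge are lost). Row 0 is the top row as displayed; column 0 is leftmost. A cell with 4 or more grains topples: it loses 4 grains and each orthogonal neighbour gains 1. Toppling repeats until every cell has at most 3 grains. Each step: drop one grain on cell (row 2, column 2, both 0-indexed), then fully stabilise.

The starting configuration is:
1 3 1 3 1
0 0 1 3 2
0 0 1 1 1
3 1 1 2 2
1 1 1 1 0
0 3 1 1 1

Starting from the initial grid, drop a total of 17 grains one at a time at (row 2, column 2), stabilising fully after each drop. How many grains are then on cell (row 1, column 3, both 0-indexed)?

[0] 1 3 1 3 1
0 0 1 3 2
0 0 1 1 1
3 1 1 2 2
1 1 1 1 0
0 3 1 1 1
[1] 1 3 1 3 1
0 0 1 3 2
0 0 2 1 1
3 1 1 2 2
1 1 1 1 0
0 3 1 1 1
[2] 1 3 1 3 1
0 0 1 3 2
0 0 3 1 1
3 1 1 2 2
1 1 1 1 0
0 3 1 1 1
[3] 1 3 1 3 1
0 0 2 3 2
0 1 0 2 1
3 1 2 2 2
1 1 1 1 0
0 3 1 1 1
[4] 1 3 1 3 1
0 0 2 3 2
0 1 1 2 1
3 1 2 2 2
1 1 1 1 0
0 3 1 1 1
[5] 1 3 1 3 1
0 0 2 3 2
0 1 2 2 1
3 1 2 2 2
1 1 1 1 0
0 3 1 1 1
[6] 1 3 1 3 1
0 0 2 3 2
0 1 3 2 1
3 1 2 2 2
1 1 1 1 0
0 3 1 1 1
[7] 1 3 1 3 1
0 0 3 3 2
0 2 0 3 1
3 1 3 2 2
1 1 1 1 0
0 3 1 1 1
[8] 1 3 1 3 1
0 0 3 3 2
0 2 1 3 1
3 1 3 2 2
1 1 1 1 0
0 3 1 1 1
[9] 1 3 1 3 1
0 0 3 3 2
0 2 2 3 1
3 1 3 2 2
1 1 1 1 0
0 3 1 1 1
[10] 1 3 1 3 1
0 0 3 3 2
0 2 3 3 1
3 1 3 2 2
1 1 1 1 0
0 3 1 1 1
[11] 1 3 3 0 2
0 1 1 2 3
0 3 3 2 2
3 2 1 0 3
1 1 2 2 0
0 3 1 1 1
[12] 1 3 3 0 2
0 2 2 2 3
1 0 1 3 2
3 3 2 0 3
1 1 2 2 0
0 3 1 1 1
[13] 1 3 3 0 2
0 2 2 2 3
1 0 2 3 2
3 3 2 0 3
1 1 2 2 0
0 3 1 1 1
[14] 1 3 3 0 2
0 2 2 2 3
1 0 3 3 2
3 3 2 0 3
1 1 2 2 0
0 3 1 1 1
[15] 1 3 3 0 2
0 2 3 3 3
1 1 1 0 3
3 3 3 1 3
1 1 2 2 0
0 3 1 1 1
[16] 1 3 3 0 2
0 2 3 3 3
1 1 2 0 3
3 3 3 1 3
1 1 2 2 0
0 3 1 1 1
[17] 1 3 3 0 2
0 2 3 3 3
1 1 3 0 3
3 3 3 1 3
1 1 2 2 0
0 3 1 1 1

3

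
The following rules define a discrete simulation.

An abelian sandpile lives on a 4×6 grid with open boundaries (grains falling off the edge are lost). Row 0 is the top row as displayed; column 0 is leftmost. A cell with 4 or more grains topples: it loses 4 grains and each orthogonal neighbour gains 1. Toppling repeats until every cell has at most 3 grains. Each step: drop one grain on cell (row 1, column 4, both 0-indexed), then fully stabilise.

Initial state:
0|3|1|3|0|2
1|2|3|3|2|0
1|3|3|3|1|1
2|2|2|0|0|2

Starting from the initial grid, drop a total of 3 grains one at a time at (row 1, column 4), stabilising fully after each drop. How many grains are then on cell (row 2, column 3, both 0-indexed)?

1

gen 0: 0|3|1|3|0|2
1|2|3|3|2|0
1|3|3|3|1|1
2|2|2|0|0|2
gen 1: 0|3|1|3|0|2
1|2|3|3|3|0
1|3|3|3|1|1
2|2|2|0|0|2
gen 2: 1|1|0|1|2|2
2|1|3|3|1|1
2|1|2|1|3|1
2|3|3|1|0|2
gen 3: 1|1|0|1|2|2
2|1|3|3|2|1
2|1|2|1|3|1
2|3|3|1|0|2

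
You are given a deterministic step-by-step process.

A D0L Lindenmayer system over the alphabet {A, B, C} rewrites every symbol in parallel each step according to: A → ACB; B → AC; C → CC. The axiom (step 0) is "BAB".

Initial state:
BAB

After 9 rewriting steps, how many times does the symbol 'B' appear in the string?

76

[0] BAB
[1] ACACBAC
[2] ACBCCACBCCACACBCC
[3] ACBCCACCCCCACBCCACCCCCACBCCACBCCACCCCC
[4] ACBCCACCCCCACBCCCCCCCCCCACBCCACCCCCACBCCCCCCCCCCACBCCACCCCCACBCCACCCCCACBCCCCCCCCCC
[5] ACBCCACCCCCACBCCCCCCCCCCACBCCACCCCCCCCCCCCCCCCCCCCCACBCCAC…CCCCCCCACBCCACCCCCACBCCCCCCCCCCACBCCACCCCCCCCCCCCCCCCCCCCC  (len 177)
[6] ACBCCACCCCCACBCCCCCCCCCCACBCCACCCCCCCCCCCCCCCCCCCCCACBCCAC…CCACBCCACCCCCACBCCCCCCCCCCCCCCCCCCCCCCCCCCCCCCCCCCCCCCCCCC  (len 372)
[7] ACBCCACCCCCACBCCCCCCCCCCACBCCACCCCCCCCCCCCCCCCCCCCCACBCCAC…CCCCCCCCCCCCCCCCCCCCCCCCCCCCCCCCCCCCCCCCCCCCCCCCCCCCCCCCCC  (len 773)
[8] ACBCCACCCCCACBCCCCCCCCCCACBCCACCCCCCCCCCCCCCCCCCCCCACBCCAC…CCCCCCCCCCCCCCCCCCCCCCCCCCCCCCCCCCCCCCCCCCCCCCCCCCCCCCCCCC  (len 1593)
[9] ACBCCACCCCCACBCCCCCCCCCCACBCCACCCCCCCCCCCCCCCCCCCCCACBCCAC…CCCCCCCCCCCCCCCCCCCCCCCCCCCCCCCCCCCCCCCCCCCCCCCCCCCCCCCCCC  (len 3262)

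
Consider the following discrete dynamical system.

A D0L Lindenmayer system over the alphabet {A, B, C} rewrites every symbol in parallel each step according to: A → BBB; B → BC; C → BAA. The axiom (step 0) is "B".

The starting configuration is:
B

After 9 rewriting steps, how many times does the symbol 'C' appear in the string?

step 0: B
step 1: BC
step 2: BCBAA
step 3: BCBAABCBBBBBB
step 4: BCBAABCBBBBBBBCBAABCBCBCBCBCBC
step 5: BCBAABCBBBBBBBCBAABCBCBCBCBCBCBCBAABCBBBBBBBCBAABCBAABCBAABCBAABCBAABCBAA
step 6: BCBAABCBBBBBBBCBAABCBCBCBCBCBCBCBAABCBBBBBBBCBAABCBAABCBAA…BBBBBBBCBAABCBBBBBBBCBAABCBBBBBBBCBAABCBBBBBBBCBAABCBBBBBB  (len 181)
step 7: BCBAABCBBBBBBBCBAABCBCBCBCBCBCBCBAABCBBBBBBBCBAABCBAABCBAA…BAABCBBBBBBBCBAABCBCBCBCBCBCBCBAABCBBBBBBBCBAABCBCBCBCBCBC  (len 434)
step 8: BCBAABCBBBBBBBCBAABCBCBCBCBCBCBCBAABCBBBBBBBCBAABCBAABCBAA…BAABCBCBCBCBCBCBCBAABCBBBBBBBCBAABCBAABCBAABCBAABCBAABCBAA  (len 1053)
step 9: BCBAABCBBBBBBBCBAABCBCBCBCBCBCBCBAABCBBBBBBBCBAABCBAABCBAA…BBBBBBBCBAABCBBBBBBBCBAABCBBBBBBBCBAABCBBBBBBBCBAABCBBBBBB  (len 2573)

586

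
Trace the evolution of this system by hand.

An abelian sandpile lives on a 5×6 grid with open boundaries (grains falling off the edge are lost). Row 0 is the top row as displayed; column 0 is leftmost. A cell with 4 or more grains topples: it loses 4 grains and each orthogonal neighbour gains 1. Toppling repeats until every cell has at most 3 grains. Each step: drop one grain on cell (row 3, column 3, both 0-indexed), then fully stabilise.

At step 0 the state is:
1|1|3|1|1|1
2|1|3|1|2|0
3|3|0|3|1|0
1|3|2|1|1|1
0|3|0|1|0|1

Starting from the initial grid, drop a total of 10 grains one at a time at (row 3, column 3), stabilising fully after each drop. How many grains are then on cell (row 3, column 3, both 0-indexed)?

step 0: 1|1|3|1|1|1
2|1|3|1|2|0
3|3|0|3|1|0
1|3|2|1|1|1
0|3|0|1|0|1
step 1: 1|1|3|1|1|1
2|1|3|1|2|0
3|3|0|3|1|0
1|3|2|2|1|1
0|3|0|1|0|1
step 2: 1|1|3|1|1|1
2|1|3|1|2|0
3|3|0|3|1|0
1|3|2|3|1|1
0|3|0|1|0|1
step 3: 1|1|3|1|1|1
2|1|3|2|2|0
3|3|1|0|2|0
1|3|3|1|2|1
0|3|0|2|0|1
step 4: 1|1|3|1|1|1
2|1|3|2|2|0
3|3|1|0|2|0
1|3|3|2|2|1
0|3|0|2|0|1
step 5: 1|1|3|1|1|1
2|1|3|2|2|0
3|3|1|0|2|0
1|3|3|3|2|1
0|3|0|2|0|1
step 6: 1|1|3|1|1|1
3|2|3|2|2|0
0|1|3|1|2|0
3|2|1|1|3|1
1|0|2|3|0|1
step 7: 1|1|3|1|1|1
3|2|3|2|2|0
0|1|3|1|2|0
3|2|1|2|3|1
1|0|2|3|0|1
step 8: 1|1|3|1|1|1
3|2|3|2|2|0
0|1|3|1|2|0
3|2|1|3|3|1
1|0|2|3|0|1
step 9: 1|1|3|1|1|1
3|2|3|2|2|0
0|1|3|2|3|0
3|2|2|2|0|2
1|0|3|0|2|1
step 10: 1|1|3|1|1|1
3|2|3|2|2|0
0|1|3|2|3|0
3|2|2|3|0|2
1|0|3|0|2|1

3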